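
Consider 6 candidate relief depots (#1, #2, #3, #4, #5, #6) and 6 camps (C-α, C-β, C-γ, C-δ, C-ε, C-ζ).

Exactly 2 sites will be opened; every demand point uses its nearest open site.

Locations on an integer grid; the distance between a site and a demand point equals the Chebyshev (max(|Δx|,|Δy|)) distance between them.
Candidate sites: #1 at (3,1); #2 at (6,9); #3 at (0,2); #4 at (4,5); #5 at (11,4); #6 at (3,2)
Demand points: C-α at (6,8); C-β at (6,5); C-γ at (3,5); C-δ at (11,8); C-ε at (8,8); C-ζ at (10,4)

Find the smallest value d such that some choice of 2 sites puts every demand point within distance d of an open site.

Open {#2, #5}.
  Farthest demand point is C-β at distance 4 (to #2); all others are ≤ 4.
With {#4, #5} the worst case is 4.
With {#1, #2} the worst case is 5.
No size-2 selection achieves below 4.

4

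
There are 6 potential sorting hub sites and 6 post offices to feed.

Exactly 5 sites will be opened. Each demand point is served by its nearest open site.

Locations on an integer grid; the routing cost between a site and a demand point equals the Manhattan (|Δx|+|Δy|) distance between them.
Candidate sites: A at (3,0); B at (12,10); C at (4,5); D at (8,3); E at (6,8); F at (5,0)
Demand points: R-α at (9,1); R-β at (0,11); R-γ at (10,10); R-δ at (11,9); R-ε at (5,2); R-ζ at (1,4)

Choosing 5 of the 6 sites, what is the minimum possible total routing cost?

22

Open {B, C, D, E, F}.
  R-α→D 3, R-β→E 9, R-γ→B 2, R-δ→B 2, R-ε→F 2, R-ζ→C 4  ⇒ total 22.
Compare {A, B, C, D, F}: total 23.
Compare {A, B, C, D, E}: total 24.
No size-5 selection does better; minimum is 22.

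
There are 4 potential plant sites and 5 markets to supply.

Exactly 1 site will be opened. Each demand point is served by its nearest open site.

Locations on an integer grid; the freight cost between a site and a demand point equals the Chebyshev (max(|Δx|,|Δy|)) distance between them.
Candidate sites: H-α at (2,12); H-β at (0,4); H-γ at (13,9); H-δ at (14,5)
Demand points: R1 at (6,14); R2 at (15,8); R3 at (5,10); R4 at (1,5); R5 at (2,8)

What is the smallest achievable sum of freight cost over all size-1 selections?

31

Open {H-α}.
  R1→H-α 4, R2→H-α 13, R3→H-α 3, R4→H-α 7, R5→H-α 4  ⇒ total 31.
Compare {H-β}: total 36.
Compare {H-γ}: total 40.
No size-1 selection does better; minimum is 31.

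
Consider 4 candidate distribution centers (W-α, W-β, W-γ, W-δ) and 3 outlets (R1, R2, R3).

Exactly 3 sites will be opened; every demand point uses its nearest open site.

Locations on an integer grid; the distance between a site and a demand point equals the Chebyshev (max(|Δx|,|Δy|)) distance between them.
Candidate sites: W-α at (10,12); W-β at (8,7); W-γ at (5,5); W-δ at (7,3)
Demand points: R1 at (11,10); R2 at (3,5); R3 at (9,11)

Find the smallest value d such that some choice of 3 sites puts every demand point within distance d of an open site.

2

Open {W-α, W-β, W-γ}.
  Farthest demand point is R1 at distance 2 (to W-α); all others are ≤ 2.
With {W-α, W-γ, W-δ} the worst case is 2.
With {W-α, W-β, W-δ} the worst case is 4.
No size-3 selection achieves below 2.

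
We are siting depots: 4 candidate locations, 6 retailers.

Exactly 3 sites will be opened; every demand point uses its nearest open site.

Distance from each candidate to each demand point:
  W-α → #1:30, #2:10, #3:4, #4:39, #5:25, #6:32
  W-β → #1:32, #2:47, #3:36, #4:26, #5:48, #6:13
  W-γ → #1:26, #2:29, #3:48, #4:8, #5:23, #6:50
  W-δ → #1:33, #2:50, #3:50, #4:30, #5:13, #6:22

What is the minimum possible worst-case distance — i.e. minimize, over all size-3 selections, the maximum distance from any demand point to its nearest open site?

26

Open {W-α, W-β, W-γ}.
  Farthest demand point is #1 at distance 26 (to W-γ); all others are ≤ 26.
With {W-α, W-γ, W-δ} the worst case is 26.
With {W-α, W-β, W-δ} the worst case is 30.
No size-3 selection achieves below 26.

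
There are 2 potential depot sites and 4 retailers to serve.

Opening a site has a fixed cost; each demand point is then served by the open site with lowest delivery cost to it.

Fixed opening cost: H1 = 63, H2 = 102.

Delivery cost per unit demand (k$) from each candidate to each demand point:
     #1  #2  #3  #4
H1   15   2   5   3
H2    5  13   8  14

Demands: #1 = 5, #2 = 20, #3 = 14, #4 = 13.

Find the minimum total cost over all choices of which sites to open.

Open {H1}: assign each demand point to its cheapest open site.
  #1→H1 5×15=75, #2→H1 20×2=40, #3→H1 14×5=70, #4→H1 13×3=39
  delivery cost 224, fixed 63 → total 287.
Compare {H1, H2}: delivery cost 174 + fixed 165 = 339.
Compare {H2}: delivery cost 579 + fixed 102 = 681.

287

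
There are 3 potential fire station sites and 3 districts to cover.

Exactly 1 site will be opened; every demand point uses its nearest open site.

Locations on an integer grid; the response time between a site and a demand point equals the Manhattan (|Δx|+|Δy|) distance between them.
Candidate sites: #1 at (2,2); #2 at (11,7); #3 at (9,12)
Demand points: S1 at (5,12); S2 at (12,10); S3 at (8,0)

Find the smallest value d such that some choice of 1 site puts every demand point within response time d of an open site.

11

Open {#2}.
  Farthest demand point is S1 at response time 11 (to #2); all others are ≤ 11.
With {#3} the worst case is 13.
With {#1} the worst case is 18.
No size-1 selection achieves below 11.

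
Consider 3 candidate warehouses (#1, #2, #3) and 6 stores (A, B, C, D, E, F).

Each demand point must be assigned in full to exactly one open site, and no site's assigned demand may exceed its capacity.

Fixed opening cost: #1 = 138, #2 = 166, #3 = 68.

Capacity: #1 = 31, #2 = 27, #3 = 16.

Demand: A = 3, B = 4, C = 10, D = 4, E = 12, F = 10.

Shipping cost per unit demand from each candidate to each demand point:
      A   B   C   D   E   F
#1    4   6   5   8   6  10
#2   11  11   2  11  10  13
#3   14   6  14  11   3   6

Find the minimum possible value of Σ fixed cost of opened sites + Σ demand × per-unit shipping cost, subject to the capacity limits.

Open {#1, #3}; cheapest assignment that respects the capacities:
  #1 (cap 31, load 29): A, C, D, E — cost 3×4 + 10×5 + 4×8 + 12×6 = 166
  #3 (cap 16, load 14): B, F — cost 4×6 + 10×6 = 84
  Shipping 250, fixed 206 → total 456.
  Any other capacity-feasible assignment to {#1, #3} ships for at least 250.
Compare {#2, #3}: its best feasible assignment gives total 521.
Compare {#1, #2}: its best feasible assignment gives total 576.
Every other set of open sites that can feasibly serve all demand totals ≥ 521 even under its best assignment. Minimum: 456.

456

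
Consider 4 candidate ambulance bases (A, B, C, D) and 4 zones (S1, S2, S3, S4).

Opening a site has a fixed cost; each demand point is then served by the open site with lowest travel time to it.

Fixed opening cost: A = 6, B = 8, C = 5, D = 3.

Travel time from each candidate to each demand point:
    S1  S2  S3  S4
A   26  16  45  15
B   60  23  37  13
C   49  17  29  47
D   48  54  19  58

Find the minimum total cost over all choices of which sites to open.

Open {A, D}: assign each demand point to its cheapest open site.
  S1→A 26, S2→A 16, S3→D 19, S4→A 15
  travel time 76, fixed 9 → total 85.
Compare {A, C, D}: travel time 76 + fixed 14 = 90.
Compare {A, B, D}: travel time 74 + fixed 17 = 91.
Compare {A, B, C, D}: travel time 74 + fixed 22 = 96.
All other subsets cost ≥ 90. Minimum total cost: 85.

85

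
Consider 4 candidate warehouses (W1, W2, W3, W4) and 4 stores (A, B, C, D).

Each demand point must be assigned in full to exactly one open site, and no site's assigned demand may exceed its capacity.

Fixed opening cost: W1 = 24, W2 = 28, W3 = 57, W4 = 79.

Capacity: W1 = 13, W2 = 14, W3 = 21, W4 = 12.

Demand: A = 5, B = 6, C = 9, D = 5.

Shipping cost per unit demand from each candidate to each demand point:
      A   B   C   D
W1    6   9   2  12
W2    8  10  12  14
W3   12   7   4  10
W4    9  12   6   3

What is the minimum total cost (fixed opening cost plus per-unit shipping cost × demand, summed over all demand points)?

Open {W1, W3}; cheapest assignment that respects the capacities:
  W1 (cap 13, load 5): A — cost 5×6 = 30
  W3 (cap 21, load 20): B, C, D — cost 6×7 + 9×4 + 5×10 = 128
  Shipping 158, fixed 81 → total 239.
  Any other capacity-feasible assignment to {W1, W3} ships for at least 158.
Compare {W2, W3}: its best feasible assignment gives total 253.
Compare {W1, W2, W3}: its best feasible assignment gives total 259.
Every other set of open sites that can feasibly serve all demand totals ≥ 253 even under its best assignment. Minimum: 239.

239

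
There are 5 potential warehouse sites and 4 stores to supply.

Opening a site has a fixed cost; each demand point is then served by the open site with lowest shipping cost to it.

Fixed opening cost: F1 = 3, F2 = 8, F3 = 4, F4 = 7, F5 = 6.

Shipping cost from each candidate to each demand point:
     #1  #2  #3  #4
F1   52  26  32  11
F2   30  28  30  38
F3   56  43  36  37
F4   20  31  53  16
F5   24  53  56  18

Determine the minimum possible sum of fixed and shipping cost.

99

Open {F1, F4}: assign each demand point to its cheapest open site.
  #1→F4 20, #2→F1 26, #3→F1 32, #4→F1 11
  shipping cost 89, fixed 10 → total 99.
Compare {F1, F5}: shipping cost 93 + fixed 9 = 102.
Compare {F1, F3, F4}: shipping cost 89 + fixed 14 = 103.
Compare {F1, F2, F4}: shipping cost 87 + fixed 18 = 105.
All other subsets cost ≥ 102. Minimum total cost: 99.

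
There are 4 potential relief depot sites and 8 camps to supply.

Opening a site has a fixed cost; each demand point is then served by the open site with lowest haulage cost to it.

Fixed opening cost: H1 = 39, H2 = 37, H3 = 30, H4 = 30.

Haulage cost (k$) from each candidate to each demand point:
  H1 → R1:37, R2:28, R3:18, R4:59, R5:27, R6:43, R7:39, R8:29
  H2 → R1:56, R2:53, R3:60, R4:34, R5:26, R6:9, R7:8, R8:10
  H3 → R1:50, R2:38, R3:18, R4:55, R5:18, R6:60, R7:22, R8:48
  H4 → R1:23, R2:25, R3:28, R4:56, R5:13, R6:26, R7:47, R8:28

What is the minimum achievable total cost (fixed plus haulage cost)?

Open {H2, H4}: assign each demand point to its cheapest open site.
  R1→H4 23, R2→H4 25, R3→H4 28, R4→H2 34, R5→H4 13, R6→H2 9, R7→H2 8, R8→H2 10
  haulage cost 150, fixed 67 → total 217.
Compare {H2, H3, H4}: haulage cost 140 + fixed 97 = 237.
Compare {H1, H2}: haulage cost 170 + fixed 76 = 246.
Compare {H1, H2, H4}: haulage cost 140 + fixed 106 = 246.
All other subsets cost ≥ 237. Minimum total cost: 217.

217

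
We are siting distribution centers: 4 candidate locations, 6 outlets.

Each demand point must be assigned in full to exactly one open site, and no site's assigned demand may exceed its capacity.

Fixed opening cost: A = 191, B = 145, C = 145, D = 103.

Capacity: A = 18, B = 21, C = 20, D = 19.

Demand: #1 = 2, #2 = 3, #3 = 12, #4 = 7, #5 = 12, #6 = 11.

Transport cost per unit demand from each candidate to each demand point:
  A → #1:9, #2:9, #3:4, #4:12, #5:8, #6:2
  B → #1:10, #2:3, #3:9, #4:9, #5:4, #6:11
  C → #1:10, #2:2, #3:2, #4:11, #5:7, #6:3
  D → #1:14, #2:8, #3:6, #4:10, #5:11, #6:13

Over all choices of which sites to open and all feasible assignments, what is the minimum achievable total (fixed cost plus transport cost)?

635

Open {B, C, D}; cheapest assignment that respects the capacities:
  B (cap 21, load 21): #1, #4, #5 — cost 2×10 + 7×9 + 12×4 = 131
  C (cap 20, load 14): #2, #6 — cost 3×2 + 11×3 = 39
  D (cap 19, load 12): #3 — cost 12×6 = 72
  Shipping 242, fixed 393 → total 635.
  Any other capacity-feasible assignment to {B, C, D} ships for at least 242.
Compare {A, B, C}: its best feasible assignment gives total 662.
Compare {A, B, D}: its best feasible assignment gives total 678.
Every other set of open sites that can feasibly serve all demand totals ≥ 662 even under its best assignment. Minimum: 635.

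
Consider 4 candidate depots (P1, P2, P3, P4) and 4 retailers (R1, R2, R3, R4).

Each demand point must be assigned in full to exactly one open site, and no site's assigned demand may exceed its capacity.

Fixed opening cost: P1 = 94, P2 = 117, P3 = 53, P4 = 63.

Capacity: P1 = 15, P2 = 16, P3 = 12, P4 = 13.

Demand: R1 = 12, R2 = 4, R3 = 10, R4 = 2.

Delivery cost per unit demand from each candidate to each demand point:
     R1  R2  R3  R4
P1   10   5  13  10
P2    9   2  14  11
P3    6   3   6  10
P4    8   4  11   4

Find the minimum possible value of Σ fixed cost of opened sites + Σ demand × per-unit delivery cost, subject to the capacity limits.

Open {P2, P3}; cheapest assignment that respects the capacities:
  P2 (cap 16, load 16): R1, R2 — cost 12×9 + 4×2 = 116
  P3 (cap 12, load 12): R3, R4 — cost 10×6 + 2×10 = 80
  Shipping 196, fixed 170 → total 366.
  Any other capacity-feasible assignment to {P2, P3} ships for at least 196.
Compare {P1, P3, P4}: its best feasible assignment gives total 406.
Compare {P2, P4}: its best feasible assignment gives total 414.
Every other set of open sites that can feasibly serve all demand totals ≥ 406 even under its best assignment. Minimum: 366.

366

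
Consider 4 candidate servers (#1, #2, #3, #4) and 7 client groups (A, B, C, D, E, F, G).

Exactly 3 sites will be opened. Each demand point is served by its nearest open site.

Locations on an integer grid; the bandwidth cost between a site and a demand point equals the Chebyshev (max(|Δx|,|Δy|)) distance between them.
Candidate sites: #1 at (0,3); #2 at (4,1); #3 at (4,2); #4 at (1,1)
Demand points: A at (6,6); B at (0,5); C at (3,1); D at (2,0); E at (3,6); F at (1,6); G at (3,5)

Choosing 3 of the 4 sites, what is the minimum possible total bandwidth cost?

Open {#1, #3, #4}.
  A→#3 4, B→#1 2, C→#3 1, D→#4 1, E→#1 3, F→#1 3, G→#1 3  ⇒ total 17.
Compare {#1, #2, #3}: total 18.
Compare {#1, #2, #4}: total 18.
No size-3 selection does better; minimum is 17.

17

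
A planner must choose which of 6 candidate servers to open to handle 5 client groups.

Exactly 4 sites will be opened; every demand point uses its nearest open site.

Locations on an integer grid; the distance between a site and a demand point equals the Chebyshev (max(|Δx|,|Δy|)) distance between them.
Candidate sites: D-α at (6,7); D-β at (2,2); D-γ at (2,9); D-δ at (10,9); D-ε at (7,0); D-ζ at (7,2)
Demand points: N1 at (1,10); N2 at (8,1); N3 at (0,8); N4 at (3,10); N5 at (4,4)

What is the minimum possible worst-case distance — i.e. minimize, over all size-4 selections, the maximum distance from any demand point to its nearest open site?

Open {D-α, D-β, D-γ, D-ε}.
  Farthest demand point is N3 at distance 2 (to D-γ); all others are ≤ 2.
With {D-α, D-β, D-γ, D-ζ} the worst case is 2.
With {D-β, D-γ, D-δ, D-ε} the worst case is 2.
No size-4 selection achieves below 2.

2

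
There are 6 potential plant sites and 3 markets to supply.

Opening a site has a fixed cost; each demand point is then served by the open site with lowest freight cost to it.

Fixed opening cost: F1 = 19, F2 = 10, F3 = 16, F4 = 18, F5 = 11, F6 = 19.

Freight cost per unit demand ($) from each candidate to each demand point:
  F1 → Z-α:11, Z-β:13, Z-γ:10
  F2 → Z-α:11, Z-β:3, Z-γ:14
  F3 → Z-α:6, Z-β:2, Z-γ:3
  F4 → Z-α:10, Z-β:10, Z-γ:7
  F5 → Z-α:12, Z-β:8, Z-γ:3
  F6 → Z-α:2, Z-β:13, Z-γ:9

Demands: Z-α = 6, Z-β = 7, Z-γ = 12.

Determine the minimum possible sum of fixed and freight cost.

97

Open {F3, F6}: assign each demand point to its cheapest open site.
  Z-α→F6 6×2=12, Z-β→F3 7×2=14, Z-γ→F3 12×3=36
  freight cost 62, fixed 35 → total 97.
Compare {F3}: freight cost 86 + fixed 16 = 102.
Compare {F2, F3, F6}: freight cost 62 + fixed 45 = 107.
Compare {F3, F5, F6}: freight cost 62 + fixed 46 = 108.
All other subsets cost ≥ 102. Minimum total cost: 97.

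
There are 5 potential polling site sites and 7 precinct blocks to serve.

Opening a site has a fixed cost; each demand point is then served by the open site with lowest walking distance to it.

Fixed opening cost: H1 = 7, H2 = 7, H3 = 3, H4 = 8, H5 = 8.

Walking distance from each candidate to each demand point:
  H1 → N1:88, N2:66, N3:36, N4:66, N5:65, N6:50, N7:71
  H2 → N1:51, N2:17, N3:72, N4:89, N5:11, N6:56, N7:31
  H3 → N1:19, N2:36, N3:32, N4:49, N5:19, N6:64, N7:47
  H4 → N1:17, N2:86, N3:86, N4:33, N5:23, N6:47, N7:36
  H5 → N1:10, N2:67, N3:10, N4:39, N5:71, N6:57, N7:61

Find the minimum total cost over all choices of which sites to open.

182

Open {H2, H4, H5}: assign each demand point to its cheapest open site.
  N1→H5 10, N2→H2 17, N3→H5 10, N4→H4 33, N5→H2 11, N6→H4 47, N7→H2 31
  walking distance 159, fixed 23 → total 182.
Compare {H2, H3, H4, H5}: walking distance 159 + fixed 26 = 185.
Compare {H2, H5}: walking distance 174 + fixed 15 = 189.
Compare {H1, H2, H4, H5}: walking distance 159 + fixed 30 = 189.
All other subsets cost ≥ 185. Minimum total cost: 182.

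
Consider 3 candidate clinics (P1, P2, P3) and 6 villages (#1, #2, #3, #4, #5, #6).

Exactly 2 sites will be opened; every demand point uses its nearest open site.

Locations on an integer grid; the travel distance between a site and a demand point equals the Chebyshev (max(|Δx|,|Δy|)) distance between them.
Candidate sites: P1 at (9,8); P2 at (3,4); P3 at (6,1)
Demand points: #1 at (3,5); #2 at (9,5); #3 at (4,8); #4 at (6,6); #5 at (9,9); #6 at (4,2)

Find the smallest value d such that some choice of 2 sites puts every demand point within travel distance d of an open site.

Open {P1, P2}.
  Farthest demand point is #3 at travel distance 4 (to P2); all others are ≤ 4.
With {P1, P3} the worst case is 5.
With {P2, P3} the worst case is 6.
No size-2 selection achieves below 4.

4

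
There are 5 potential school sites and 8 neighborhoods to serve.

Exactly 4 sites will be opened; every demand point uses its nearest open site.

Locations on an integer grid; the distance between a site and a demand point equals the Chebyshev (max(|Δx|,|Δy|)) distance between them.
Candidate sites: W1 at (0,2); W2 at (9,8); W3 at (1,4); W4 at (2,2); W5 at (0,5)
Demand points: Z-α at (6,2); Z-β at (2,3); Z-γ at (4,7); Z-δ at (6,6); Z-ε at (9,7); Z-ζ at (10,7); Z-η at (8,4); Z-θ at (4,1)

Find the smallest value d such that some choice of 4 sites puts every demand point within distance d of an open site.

4

Open {W1, W2, W3, W4}.
  Farthest demand point is Z-α at distance 4 (to W4); all others are ≤ 4.
With {W1, W2, W4, W5} the worst case is 4.
With {W2, W3, W4, W5} the worst case is 4.
No size-4 selection achieves below 4.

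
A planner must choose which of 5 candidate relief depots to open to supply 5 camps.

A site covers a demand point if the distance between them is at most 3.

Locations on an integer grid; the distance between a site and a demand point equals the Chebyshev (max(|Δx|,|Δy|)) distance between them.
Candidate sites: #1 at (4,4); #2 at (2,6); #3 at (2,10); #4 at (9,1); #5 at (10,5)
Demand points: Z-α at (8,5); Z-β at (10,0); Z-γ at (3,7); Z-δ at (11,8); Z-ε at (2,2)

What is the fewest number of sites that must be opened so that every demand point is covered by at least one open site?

Coverage sets (demand points within 3 of each site):
  #1: {Z-γ, Z-ε}
  #2: {Z-γ}
  #3: {Z-γ}
  #4: {Z-β}
  #5: {Z-α, Z-δ}
No 2 sites suffice: every size-2 union leaves at least one demand point uncovered.
But {#1, #4, #5} covers everything, so the minimum is 3.

3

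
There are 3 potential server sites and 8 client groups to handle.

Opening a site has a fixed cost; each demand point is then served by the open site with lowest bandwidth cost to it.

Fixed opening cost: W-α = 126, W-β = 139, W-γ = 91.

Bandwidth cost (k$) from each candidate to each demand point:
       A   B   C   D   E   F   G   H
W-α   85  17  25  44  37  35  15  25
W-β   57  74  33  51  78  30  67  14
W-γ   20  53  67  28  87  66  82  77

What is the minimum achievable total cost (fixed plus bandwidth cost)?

409

Open {W-α}: assign each demand point to its cheapest open site.
  A→W-α 85, B→W-α 17, C→W-α 25, D→W-α 44, E→W-α 37, F→W-α 35, G→W-α 15, H→W-α 25
  bandwidth cost 283, fixed 126 → total 409.
Compare {W-α, W-γ}: bandwidth cost 202 + fixed 217 = 419.
Compare {W-α, W-β}: bandwidth cost 239 + fixed 265 = 504.
Compare {W-α, W-β, W-γ}: bandwidth cost 186 + fixed 356 = 542.
All other subsets cost ≥ 419. Minimum total cost: 409.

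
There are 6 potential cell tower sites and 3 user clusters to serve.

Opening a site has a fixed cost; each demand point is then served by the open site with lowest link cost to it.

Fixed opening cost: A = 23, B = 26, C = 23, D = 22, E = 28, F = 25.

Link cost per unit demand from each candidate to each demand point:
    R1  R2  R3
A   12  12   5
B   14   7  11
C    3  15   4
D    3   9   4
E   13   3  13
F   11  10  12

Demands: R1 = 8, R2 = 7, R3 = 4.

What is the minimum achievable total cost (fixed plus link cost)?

111

Open {D, E}: assign each demand point to its cheapest open site.
  R1→D 8×3=24, R2→E 7×3=21, R3→D 4×4=16
  link cost 61, fixed 50 → total 111.
Compare {C, E}: link cost 61 + fixed 51 = 112.
Compare {D}: link cost 103 + fixed 22 = 125.
Compare {A, D, E}: link cost 61 + fixed 73 = 134.
All other subsets cost ≥ 112. Minimum total cost: 111.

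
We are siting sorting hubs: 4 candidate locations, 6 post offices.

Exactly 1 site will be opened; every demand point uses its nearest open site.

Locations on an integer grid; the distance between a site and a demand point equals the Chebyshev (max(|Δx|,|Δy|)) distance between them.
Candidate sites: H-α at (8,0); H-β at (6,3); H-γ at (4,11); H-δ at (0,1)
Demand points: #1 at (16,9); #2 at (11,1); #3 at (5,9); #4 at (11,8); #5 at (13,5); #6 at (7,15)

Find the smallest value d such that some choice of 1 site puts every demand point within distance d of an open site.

Open {H-β}.
  Farthest demand point is #6 at distance 12 (to H-β); all others are ≤ 12.
With {H-γ} the worst case is 12.
With {H-α} the worst case is 15.
No size-1 selection achieves below 12.

12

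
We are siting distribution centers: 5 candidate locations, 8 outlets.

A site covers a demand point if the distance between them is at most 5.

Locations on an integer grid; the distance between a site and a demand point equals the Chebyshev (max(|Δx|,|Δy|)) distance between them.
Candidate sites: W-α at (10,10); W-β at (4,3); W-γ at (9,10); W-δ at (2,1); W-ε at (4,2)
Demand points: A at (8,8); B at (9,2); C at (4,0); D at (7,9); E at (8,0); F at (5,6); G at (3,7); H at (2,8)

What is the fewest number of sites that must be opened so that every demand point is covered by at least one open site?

Coverage sets (demand points within 5 of each site):
  W-α: {A, D, F}
  W-β: {A, B, C, E, F, G, H}
  W-γ: {A, D, F}
  W-δ: {C, F}
  W-ε: {B, C, E, F, G}
No single site covers all 8 demand points.
But {W-α, W-β} covers everything, so the minimum is 2.

2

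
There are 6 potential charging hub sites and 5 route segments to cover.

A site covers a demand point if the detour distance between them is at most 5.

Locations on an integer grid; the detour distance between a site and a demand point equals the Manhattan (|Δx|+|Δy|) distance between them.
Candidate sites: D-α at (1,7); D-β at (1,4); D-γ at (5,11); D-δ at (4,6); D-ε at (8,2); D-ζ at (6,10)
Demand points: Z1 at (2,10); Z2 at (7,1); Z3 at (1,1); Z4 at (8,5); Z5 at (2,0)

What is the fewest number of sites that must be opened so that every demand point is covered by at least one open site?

3

Coverage sets (demand points within 5 of each site):
  D-α: {Z1}
  D-β: {Z3, Z5}
  D-γ: {Z1}
  D-δ: {Z4}
  D-ε: {Z2, Z4}
  D-ζ: {Z1}
No 2 sites suffice: every size-2 union leaves at least one demand point uncovered.
But {D-α, D-β, D-ε} covers everything, so the minimum is 3.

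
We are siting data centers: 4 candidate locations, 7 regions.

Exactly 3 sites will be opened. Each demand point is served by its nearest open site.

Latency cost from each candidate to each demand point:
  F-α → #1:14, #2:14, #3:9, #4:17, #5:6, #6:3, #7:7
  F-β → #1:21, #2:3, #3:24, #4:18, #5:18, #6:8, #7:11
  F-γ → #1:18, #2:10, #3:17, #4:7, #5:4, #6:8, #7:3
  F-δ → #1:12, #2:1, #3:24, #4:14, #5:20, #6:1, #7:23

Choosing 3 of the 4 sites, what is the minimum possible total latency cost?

37

Open {F-α, F-γ, F-δ}.
  #1→F-δ 12, #2→F-δ 1, #3→F-α 9, #4→F-γ 7, #5→F-γ 4, #6→F-δ 1, #7→F-γ 3  ⇒ total 37.
Compare {F-α, F-β, F-γ}: total 43.
Compare {F-β, F-γ, F-δ}: total 45.
No size-3 selection does better; minimum is 37.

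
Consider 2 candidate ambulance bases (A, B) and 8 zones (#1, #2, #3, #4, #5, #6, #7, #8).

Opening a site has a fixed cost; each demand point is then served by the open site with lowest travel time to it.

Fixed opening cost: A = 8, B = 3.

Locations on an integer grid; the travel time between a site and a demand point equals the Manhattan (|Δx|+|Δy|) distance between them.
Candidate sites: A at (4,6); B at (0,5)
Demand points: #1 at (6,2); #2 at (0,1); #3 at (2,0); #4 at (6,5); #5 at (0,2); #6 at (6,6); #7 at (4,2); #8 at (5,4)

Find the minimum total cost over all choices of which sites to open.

43

Open {A, B}: assign each demand point to its cheapest open site.
  #1→A 6, #2→B 4, #3→B 7, #4→A 3, #5→B 3, #6→A 2, #7→A 4, #8→A 3
  travel time 32, fixed 11 → total 43.
Compare {A}: travel time 43 + fixed 8 = 51.
Compare {B}: travel time 49 + fixed 3 = 52.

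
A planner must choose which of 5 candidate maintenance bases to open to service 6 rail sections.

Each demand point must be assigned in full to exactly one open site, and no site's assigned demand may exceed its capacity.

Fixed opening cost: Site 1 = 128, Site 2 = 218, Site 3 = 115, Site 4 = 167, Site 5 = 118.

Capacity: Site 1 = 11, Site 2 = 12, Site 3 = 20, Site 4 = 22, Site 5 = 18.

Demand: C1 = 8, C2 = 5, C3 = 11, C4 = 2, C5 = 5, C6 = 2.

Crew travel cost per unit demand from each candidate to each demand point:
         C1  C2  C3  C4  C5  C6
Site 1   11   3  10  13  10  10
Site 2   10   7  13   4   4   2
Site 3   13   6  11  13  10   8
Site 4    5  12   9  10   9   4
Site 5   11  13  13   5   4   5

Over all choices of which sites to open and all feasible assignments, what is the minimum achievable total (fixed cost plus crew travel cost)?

Open {Site 3, Site 5}; cheapest assignment that respects the capacities:
  Site 3 (cap 20, load 16): C2, C3 — cost 5×6 + 11×11 = 151
  Site 5 (cap 18, load 17): C1, C4, C5, C6 — cost 8×11 + 2×5 + 5×4 + 2×5 = 128
  Shipping 279, fixed 233 → total 512.
  Any other capacity-feasible assignment to {Site 3, Site 5} ships for at least 279.
Compare {Site 4, Site 5}: its best feasible assignment gives total 527.
Compare {Site 3, Site 4}: its best feasible assignment gives total 535.
Every other set of open sites that can feasibly serve all demand totals ≥ 527 even under its best assignment. Minimum: 512.

512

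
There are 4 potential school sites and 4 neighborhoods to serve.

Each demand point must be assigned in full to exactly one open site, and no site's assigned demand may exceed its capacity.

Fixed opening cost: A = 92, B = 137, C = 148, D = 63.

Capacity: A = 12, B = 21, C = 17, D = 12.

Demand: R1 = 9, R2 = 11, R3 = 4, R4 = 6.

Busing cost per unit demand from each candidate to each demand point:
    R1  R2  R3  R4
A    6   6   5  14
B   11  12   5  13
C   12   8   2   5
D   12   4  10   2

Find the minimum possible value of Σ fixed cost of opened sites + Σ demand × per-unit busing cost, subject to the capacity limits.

439

Open {A, C, D}; cheapest assignment that respects the capacities:
  A (cap 12, load 9): R1 — cost 9×6 = 54
  C (cap 17, load 10): R3, R4 — cost 4×2 + 6×5 = 38
  D (cap 12, load 11): R2 — cost 11×4 = 44
  Shipping 136, fixed 303 → total 439.
  Any other capacity-feasible assignment to {A, C, D} ships for at least 136.
Compare {B, D}: its best feasible assignment gives total 441.
Compare {A, B, D}: its best feasible assignment gives total 488.
Every other set of open sites that can feasibly serve all demand totals ≥ 441 even under its best assignment. Minimum: 439.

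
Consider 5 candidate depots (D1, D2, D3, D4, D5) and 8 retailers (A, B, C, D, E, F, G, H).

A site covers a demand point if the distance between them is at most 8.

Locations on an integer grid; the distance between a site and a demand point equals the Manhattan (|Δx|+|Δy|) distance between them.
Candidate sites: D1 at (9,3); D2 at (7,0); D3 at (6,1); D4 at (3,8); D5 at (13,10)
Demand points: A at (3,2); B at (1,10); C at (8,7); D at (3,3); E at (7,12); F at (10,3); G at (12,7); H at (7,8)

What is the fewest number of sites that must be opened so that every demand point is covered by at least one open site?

Coverage sets (demand points within 8 of each site):
  D1: {A, C, D, F, G, H}
  D2: {A, C, D, F, H}
  D3: {A, C, D, F, H}
  D4: {A, B, C, D, E, H}
  D5: {C, E, G, H}
No single site covers all 8 demand points.
But {D1, D4} covers everything, so the minimum is 2.

2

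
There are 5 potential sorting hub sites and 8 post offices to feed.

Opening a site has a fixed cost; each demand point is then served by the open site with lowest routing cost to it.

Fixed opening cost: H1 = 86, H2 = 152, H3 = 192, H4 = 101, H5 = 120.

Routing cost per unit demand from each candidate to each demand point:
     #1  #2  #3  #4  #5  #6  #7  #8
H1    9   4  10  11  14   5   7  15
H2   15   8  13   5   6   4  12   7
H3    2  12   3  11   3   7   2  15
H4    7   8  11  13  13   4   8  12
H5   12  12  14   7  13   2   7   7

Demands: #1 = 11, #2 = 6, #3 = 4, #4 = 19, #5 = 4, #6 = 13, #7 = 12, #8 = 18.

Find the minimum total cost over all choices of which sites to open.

735

Open {H2, H3}: assign each demand point to its cheapest open site.
  #1→H3 11×2=22, #2→H2 6×8=48, #3→H3 4×3=12, #4→H2 19×5=95, #5→H3 4×3=12, #6→H2 13×4=52, #7→H3 12×2=24, #8→H2 18×7=126
  routing cost 391, fixed 344 → total 735.
Compare {H3, H5}: routing cost 427 + fixed 312 = 739.
Compare {H1, H3, H5}: routing cost 379 + fixed 398 = 777.
Compare {H1, H2}: routing cost 544 + fixed 238 = 782.
All other subsets cost ≥ 739. Minimum total cost: 735.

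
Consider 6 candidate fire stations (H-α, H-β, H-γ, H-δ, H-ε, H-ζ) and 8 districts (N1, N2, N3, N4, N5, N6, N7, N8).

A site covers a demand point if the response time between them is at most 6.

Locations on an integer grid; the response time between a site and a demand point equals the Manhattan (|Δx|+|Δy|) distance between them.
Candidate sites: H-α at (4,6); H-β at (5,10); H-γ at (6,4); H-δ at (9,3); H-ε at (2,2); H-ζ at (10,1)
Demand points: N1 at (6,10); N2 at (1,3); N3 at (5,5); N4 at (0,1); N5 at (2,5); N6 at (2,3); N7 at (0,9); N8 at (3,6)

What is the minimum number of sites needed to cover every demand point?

Coverage sets (demand points within 6 of each site):
  H-α: {N1, N2, N3, N5, N6, N8}
  H-β: {N1, N3, N7, N8}
  H-γ: {N1, N2, N3, N5, N6, N8}
  H-δ: {N3}
  H-ε: {N2, N3, N4, N5, N6, N8}
  H-ζ: {}
No single site covers all 8 demand points.
But {H-β, H-ε} covers everything, so the minimum is 2.

2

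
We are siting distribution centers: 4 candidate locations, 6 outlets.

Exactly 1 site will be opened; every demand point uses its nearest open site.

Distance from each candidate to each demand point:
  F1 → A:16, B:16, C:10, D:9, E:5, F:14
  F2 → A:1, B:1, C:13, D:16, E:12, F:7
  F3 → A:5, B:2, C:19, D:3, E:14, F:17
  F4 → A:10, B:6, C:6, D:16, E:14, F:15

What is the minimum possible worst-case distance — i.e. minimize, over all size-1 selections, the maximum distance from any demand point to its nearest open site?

16

Open {F1}.
  Farthest demand point is A at distance 16 (to F1); all others are ≤ 16.
With {F2} the worst case is 16.
With {F4} the worst case is 16.
No size-1 selection achieves below 16.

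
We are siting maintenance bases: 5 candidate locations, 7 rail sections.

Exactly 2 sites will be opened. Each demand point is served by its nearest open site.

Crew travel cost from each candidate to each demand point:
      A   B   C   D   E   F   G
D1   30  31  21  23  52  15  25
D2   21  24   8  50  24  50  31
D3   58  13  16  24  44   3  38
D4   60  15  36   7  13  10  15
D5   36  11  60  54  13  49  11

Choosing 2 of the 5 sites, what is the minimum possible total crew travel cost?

Open {D2, D4}.
  A→D2 21, B→D4 15, C→D2 8, D→D4 7, E→D4 13, F→D4 10, G→D4 15  ⇒ total 89.
Compare {D1, D4}: total 111.
Compare {D3, D5}: total 114.
No size-2 selection does better; minimum is 89.

89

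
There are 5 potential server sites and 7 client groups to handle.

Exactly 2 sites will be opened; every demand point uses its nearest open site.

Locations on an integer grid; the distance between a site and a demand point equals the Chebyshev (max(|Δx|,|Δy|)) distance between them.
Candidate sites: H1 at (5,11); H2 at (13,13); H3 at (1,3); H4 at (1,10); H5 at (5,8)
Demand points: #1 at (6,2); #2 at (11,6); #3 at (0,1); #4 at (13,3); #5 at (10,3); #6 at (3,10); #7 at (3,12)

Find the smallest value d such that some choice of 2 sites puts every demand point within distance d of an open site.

8

Open {H1, H3}.
  Farthest demand point is #4 at distance 8 (to H1); all others are ≤ 8.
With {H1, H5} the worst case is 8.
With {H2, H5} the worst case is 8.
No size-2 selection achieves below 8.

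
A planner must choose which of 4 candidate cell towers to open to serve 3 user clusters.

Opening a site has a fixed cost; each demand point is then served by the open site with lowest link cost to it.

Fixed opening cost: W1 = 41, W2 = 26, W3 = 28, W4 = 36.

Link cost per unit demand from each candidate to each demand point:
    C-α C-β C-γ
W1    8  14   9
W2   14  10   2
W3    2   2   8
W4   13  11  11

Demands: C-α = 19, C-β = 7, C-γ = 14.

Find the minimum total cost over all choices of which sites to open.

Open {W2, W3}: assign each demand point to its cheapest open site.
  C-α→W3 19×2=38, C-β→W3 7×2=14, C-γ→W2 14×2=28
  link cost 80, fixed 54 → total 134.
Compare {W2, W3, W4}: link cost 80 + fixed 90 = 170.
Compare {W1, W2, W3}: link cost 80 + fixed 95 = 175.
Compare {W3}: link cost 164 + fixed 28 = 192.
All other subsets cost ≥ 170. Minimum total cost: 134.

134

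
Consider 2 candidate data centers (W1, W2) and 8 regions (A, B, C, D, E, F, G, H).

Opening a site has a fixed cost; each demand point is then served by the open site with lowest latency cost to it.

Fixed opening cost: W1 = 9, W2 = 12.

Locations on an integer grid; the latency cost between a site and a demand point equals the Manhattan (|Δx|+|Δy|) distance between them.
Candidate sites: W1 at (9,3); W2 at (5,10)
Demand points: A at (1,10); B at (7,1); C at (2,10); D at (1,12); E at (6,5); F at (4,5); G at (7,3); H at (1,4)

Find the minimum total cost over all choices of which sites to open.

60

Open {W1, W2}: assign each demand point to its cheapest open site.
  A→W2 4, B→W1 4, C→W2 3, D→W2 6, E→W1 5, F→W2 6, G→W1 2, H→W1 9
  latency cost 39, fixed 21 → total 60.
Compare {W2}: latency cost 55 + fixed 12 = 67.
Compare {W1}: latency cost 73 + fixed 9 = 82.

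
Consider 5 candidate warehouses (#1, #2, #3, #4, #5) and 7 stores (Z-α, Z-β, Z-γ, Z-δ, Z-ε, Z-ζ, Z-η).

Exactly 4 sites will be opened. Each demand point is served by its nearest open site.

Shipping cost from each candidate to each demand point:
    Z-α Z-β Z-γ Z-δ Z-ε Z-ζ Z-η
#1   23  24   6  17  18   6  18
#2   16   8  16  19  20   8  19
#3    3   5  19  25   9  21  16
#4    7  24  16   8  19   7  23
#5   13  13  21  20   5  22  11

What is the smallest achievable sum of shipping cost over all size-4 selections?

Open {#1, #3, #4, #5}.
  Z-α→#3 3, Z-β→#3 5, Z-γ→#1 6, Z-δ→#4 8, Z-ε→#5 5, Z-ζ→#1 6, Z-η→#5 11  ⇒ total 44.
Compare {#1, #2, #4, #5}: total 51.
Compare {#1, #2, #3, #4}: total 53.
No size-4 selection does better; minimum is 44.

44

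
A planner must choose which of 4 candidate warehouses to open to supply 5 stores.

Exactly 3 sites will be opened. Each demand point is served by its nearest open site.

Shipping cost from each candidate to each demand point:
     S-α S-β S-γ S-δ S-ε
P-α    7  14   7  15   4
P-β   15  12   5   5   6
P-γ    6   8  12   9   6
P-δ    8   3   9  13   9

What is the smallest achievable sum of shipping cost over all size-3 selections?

Open {P-α, P-β, P-δ}.
  S-α→P-α 7, S-β→P-δ 3, S-γ→P-β 5, S-δ→P-β 5, S-ε→P-α 4  ⇒ total 24.
Compare {P-β, P-γ, P-δ}: total 25.
Compare {P-α, P-β, P-γ}: total 28.
No size-3 selection does better; minimum is 24.

24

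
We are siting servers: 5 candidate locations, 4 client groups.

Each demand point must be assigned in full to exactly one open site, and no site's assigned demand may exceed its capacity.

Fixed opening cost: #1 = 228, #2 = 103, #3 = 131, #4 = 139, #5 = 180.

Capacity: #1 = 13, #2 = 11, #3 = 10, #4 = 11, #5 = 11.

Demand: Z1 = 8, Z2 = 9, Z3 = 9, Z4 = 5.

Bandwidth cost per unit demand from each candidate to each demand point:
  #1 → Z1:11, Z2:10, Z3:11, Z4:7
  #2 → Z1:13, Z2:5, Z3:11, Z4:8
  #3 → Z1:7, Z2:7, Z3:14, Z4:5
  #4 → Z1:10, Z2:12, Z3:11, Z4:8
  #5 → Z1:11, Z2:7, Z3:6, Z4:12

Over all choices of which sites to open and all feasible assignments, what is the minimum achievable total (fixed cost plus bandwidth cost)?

733

Open {#1, #2, #5}; cheapest assignment that respects the capacities:
  #1 (cap 13, load 13): Z1, Z4 — cost 8×11 + 5×7 = 123
  #2 (cap 11, load 9): Z2 — cost 9×5 = 45
  #5 (cap 11, load 9): Z3 — cost 9×6 = 54
  Shipping 222, fixed 511 → total 733.
  Any other capacity-feasible assignment to {#1, #2, #5} ships for at least 222.
Compare {#1, #2, #4}: its best feasible assignment gives total 737.
Compare {#1, #2, #3}: its best feasible assignment gives total 747.
Every other set of open sites that can feasibly serve all demand totals ≥ 737 even under its best assignment. Minimum: 733.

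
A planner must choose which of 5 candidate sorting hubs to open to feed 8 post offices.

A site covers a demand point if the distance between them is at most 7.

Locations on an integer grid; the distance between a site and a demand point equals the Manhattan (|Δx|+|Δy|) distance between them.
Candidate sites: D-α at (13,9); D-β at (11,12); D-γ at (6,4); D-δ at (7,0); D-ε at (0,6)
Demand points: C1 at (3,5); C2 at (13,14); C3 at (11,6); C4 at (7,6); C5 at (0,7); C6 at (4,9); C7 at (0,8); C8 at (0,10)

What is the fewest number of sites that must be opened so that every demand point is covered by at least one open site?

2

Coverage sets (demand points within 7 of each site):
  D-α: {C2, C3}
  D-β: {C2, C3}
  D-γ: {C1, C3, C4, C6}
  D-δ: {C4}
  D-ε: {C1, C4, C5, C6, C7, C8}
No single site covers all 8 demand points.
But {D-α, D-ε} covers everything, so the minimum is 2.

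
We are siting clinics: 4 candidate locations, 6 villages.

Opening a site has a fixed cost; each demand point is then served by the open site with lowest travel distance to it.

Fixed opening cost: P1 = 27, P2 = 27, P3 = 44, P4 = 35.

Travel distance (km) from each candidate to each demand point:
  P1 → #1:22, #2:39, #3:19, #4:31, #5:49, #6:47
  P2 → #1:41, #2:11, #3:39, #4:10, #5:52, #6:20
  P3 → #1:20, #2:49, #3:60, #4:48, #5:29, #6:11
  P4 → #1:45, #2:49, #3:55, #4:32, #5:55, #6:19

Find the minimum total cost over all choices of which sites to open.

185

Open {P1, P2}: assign each demand point to its cheapest open site.
  #1→P1 22, #2→P2 11, #3→P1 19, #4→P2 10, #5→P1 49, #6→P2 20
  travel distance 131, fixed 54 → total 185.
Compare {P2, P3}: travel distance 120 + fixed 71 = 191.
Compare {P1, P2, P3}: travel distance 100 + fixed 98 = 198.
Compare {P2}: travel distance 173 + fixed 27 = 200.
All other subsets cost ≥ 191. Minimum total cost: 185.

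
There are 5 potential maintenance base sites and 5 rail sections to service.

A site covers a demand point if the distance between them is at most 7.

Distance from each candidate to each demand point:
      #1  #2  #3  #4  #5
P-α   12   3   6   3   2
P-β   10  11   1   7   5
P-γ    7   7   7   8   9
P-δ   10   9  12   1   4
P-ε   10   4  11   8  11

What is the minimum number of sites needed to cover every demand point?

2

Coverage sets (demand points within 7 of each site):
  P-α: {#2, #3, #4, #5}
  P-β: {#3, #4, #5}
  P-γ: {#1, #2, #3}
  P-δ: {#4, #5}
  P-ε: {#2}
No single site covers all 5 demand points.
But {P-α, P-γ} covers everything, so the minimum is 2.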